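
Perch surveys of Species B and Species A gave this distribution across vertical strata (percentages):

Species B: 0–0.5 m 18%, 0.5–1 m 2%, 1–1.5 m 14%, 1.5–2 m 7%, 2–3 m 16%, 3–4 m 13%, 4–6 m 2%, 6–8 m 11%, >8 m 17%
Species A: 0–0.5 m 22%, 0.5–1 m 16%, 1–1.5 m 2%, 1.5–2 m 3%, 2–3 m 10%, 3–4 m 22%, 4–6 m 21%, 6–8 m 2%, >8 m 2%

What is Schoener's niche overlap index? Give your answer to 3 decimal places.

0.540

Convert percentages to proportions (divide by 100).
Σ|p₁ᵢ − p₂ᵢ| = 0.04 + 0.14 + 0.12 + 0.04 + 0.06 + 0.09 + 0.19 + 0.09 + 0.15 = 0.92
D = 1 − ½ × 0.92 = 1 − 0.460 = 0.54000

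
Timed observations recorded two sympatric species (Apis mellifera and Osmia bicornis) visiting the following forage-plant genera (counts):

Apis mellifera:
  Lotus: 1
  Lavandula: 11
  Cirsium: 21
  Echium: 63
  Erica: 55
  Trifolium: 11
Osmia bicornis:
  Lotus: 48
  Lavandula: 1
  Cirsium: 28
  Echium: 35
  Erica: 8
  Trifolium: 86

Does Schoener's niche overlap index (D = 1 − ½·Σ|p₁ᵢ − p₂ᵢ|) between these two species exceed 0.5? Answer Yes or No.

No

Proportions for Apis mellifera (n=162): 1/162=0.0062, 11/162=0.0679, 21/162=0.1296, 63/162=0.3889, 55/162=0.3395, 11/162=0.0679
Proportions for Osmia bicornis (n=206): 48/206=0.2330, 1/206=0.0049, 28/206=0.1359, 35/206=0.1699, 8/206=0.0388, 86/206=0.4175
Σ|p₁ᵢ − p₂ᵢ| = 0.2268 + 0.0630 + 0.0063 + 0.2190 + 0.3007 + 0.3496 = 1.1654
D = 1 − ½ × 1.1654 = 1 − 0.58270 = 0.41730
D = 0.41730 < 0.5 → No.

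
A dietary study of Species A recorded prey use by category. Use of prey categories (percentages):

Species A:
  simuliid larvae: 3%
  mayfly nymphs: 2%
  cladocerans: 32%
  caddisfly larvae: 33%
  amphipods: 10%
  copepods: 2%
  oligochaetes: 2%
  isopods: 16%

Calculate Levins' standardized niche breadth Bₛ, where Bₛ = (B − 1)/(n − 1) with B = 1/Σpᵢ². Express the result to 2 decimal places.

0.43

Convert percentages to proportions (divide by 100).
Σpᵢ² = 0.03² + 0.02² + 0.32² + 0.33² + 0.10² + 0.02² + 0.02² + 0.16² = 0.0009 + 0.0004 + 0.1024 + 0.1089 + 0.0100 + 0.0004 + 0.0004 + 0.0256 = 0.2490
B = 1 / 0.2490 = 4.0161
Bₛ = (B − 1)/(n − 1) = (4.0161 − 1)/(8 − 1) = 3.0161/7 = 0.4309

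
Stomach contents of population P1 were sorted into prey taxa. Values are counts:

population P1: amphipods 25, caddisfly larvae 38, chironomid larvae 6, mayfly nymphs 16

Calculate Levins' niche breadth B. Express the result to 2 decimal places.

Proportions for population P1 (n=85): 25/85=0.2941, 38/85=0.4471, 6/85=0.0706, 16/85=0.1882
Σpᵢ² = 0.2941² + 0.4471² + 0.0706² + 0.1882² = 0.086495 + 0.199898 + 0.004984 + 0.035419 = 0.326796
B = 1 / 0.326796 = 3.0600

3.06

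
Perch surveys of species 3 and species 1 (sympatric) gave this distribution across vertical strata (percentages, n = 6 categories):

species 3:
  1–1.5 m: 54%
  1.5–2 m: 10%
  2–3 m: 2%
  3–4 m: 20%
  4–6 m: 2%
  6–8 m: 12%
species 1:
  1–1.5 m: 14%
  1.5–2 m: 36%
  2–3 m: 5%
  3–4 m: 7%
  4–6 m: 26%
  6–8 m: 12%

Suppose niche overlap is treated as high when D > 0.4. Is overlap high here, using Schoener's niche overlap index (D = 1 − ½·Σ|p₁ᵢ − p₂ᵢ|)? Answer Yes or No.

Convert percentages to proportions (divide by 100).
Σ|p₁ᵢ − p₂ᵢ| = 0.40 + 0.26 + 0.03 + 0.13 + 0.24 + 0.00 = 1.06
D = 1 − ½ × 1.06 = 1 − 0.530 = 0.4700
D = 0.4700 > 0.4 → Yes.

Yes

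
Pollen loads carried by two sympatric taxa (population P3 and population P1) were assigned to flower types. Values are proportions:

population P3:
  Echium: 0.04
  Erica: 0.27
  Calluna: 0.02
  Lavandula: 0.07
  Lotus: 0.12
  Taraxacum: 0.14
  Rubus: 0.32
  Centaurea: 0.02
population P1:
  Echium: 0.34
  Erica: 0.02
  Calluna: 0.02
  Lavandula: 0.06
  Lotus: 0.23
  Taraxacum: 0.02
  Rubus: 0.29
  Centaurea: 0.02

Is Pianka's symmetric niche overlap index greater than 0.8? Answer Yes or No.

Σ p₁ᵢp₂ᵢ = 0.0136 + 0.0054 + 0.0004 + 0.0042 + 0.0276 + 0.0028 + 0.0928 + 0.0004 = 0.1472
Σp_1ᵢ² = 0.04² + 0.27² + 0.02² + 0.07² + 0.12² + 0.14² + 0.32² + 0.02² = 0.0016 + 0.0729 + 0.0004 + 0.0049 + 0.0144 + 0.0196 + 0.1024 + 0.0004 = 0.2166
Σp_2ᵢ² = 0.34² + 0.02² + 0.02² + 0.06² + 0.23² + 0.02² + 0.29² + 0.02² = 0.1156 + 0.0004 + 0.0004 + 0.0036 + 0.0529 + 0.0004 + 0.0841 + 0.0004 = 0.2578
O = 0.1472 / √(0.2166 × 0.2578) = 0.1472 / 0.23630 = 0.6229
O = 0.6229 < 0.8 → No.

No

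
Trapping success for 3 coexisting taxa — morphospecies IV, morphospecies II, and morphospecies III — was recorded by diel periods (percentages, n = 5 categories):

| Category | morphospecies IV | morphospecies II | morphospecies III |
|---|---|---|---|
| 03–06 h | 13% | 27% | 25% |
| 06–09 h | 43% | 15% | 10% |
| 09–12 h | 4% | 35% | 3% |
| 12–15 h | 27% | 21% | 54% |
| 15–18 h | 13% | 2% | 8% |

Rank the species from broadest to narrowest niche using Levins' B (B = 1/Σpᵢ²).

morphospecies II > morphospecies IV > morphospecies III

Convert percentages to proportions (divide by 100).
Σp_IVᵢ² = 0.13² + 0.43² + 0.04² + 0.27² + 0.13² = 0.0169 + 0.1849 + 0.0016 + 0.0729 + 0.0169 = 0.2932
B_IV = 1 / 0.2932 = 3.4106
Σp_IIᵢ² = 0.27² + 0.15² + 0.35² + 0.21² + 0.02² = 0.0729 + 0.0225 + 0.1225 + 0.0441 + 0.0004 = 0.2624
B_II = 1 / 0.2624 = 3.8110
Σp_IIIᵢ² = 0.25² + 0.10² + 0.03² + 0.54² + 0.08² = 0.0625 + 0.0100 + 0.0009 + 0.2916 + 0.0064 = 0.3714
B_III = 1 / 0.3714 = 2.6925
Ranking by B (broadest → narrowest): morphospecies II (3.81) > morphospecies IV (3.41) > morphospecies III (2.69)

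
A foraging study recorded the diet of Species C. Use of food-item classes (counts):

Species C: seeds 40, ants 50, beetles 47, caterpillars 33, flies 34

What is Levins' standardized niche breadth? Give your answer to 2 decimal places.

Proportions for Species C (n=204): 40/204=0.1961, 50/204=0.2451, 47/204=0.2304, 33/204=0.1618, 34/204=0.1667
Σpᵢ² = 0.1961² + 0.2451² + 0.2304² + 0.1618² + 0.1667² = 0.038455 + 0.060074 + 0.053084 + 0.026179 + 0.027789 = 0.205581
B = 1 / 0.205581 = 4.8643
Bₛ = (B − 1)/(n − 1) = (4.8643 − 1)/(5 − 1) = 3.8643/4 = 0.9661

0.97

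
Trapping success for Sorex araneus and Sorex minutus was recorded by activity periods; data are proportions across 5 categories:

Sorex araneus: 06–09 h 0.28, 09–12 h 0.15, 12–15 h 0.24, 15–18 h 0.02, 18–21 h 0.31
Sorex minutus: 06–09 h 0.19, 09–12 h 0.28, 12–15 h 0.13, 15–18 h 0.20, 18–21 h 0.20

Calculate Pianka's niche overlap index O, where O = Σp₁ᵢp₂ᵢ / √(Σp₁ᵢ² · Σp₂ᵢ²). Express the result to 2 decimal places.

Σ p₁ᵢp₂ᵢ = 0.0532 + 0.0420 + 0.0312 + 0.0040 + 0.0620 = 0.1924
Σp_1ᵢ² = 0.28² + 0.15² + 0.24² + 0.02² + 0.31² = 0.0784 + 0.0225 + 0.0576 + 0.0004 + 0.0961 = 0.2550
Σp_2ᵢ² = 0.19² + 0.28² + 0.13² + 0.20² + 0.20² = 0.0361 + 0.0784 + 0.0169 + 0.0400 + 0.0400 = 0.2114
O = 0.1924 / √(0.2550 × 0.2114) = 0.1924 / 0.23218 = 0.8287

0.83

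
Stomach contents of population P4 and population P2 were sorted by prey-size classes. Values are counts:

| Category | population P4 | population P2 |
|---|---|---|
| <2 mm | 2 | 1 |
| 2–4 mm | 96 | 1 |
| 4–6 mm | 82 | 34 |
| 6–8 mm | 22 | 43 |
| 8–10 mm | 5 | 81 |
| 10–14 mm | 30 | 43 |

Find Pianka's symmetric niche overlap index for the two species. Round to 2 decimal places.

0.39

Proportions for population P4 (n=237): 2/237=0.0084, 96/237=0.4051, 82/237=0.3460, 22/237=0.0928, 5/237=0.0211, 30/237=0.1266
Proportions for population P2 (n=203): 1/203=0.0049, 1/203=0.0049, 34/203=0.1675, 43/203=0.2118, 81/203=0.3990, 43/203=0.2118
Σ p₁ᵢp₂ᵢ = 0.000041 + 0.001985 + 0.057955 + 0.019655 + 0.008419 + 0.026814 = 0.114869
Σp_1ᵢ² = 0.0084² + 0.4051² + 0.3460² + 0.0928² + 0.0211² + 0.1266² = 0.000071 + 0.164106 + 0.119716 + 0.008612 + 0.000445 + 0.016028 = 0.308978
Σp_2ᵢ² = 0.0049² + 0.0049² + 0.1675² + 0.2118² + 0.3990² + 0.2118² = 0.000024 + 0.000024 + 0.028056 + 0.044859 + 0.159201 + 0.044859 = 0.277023
O = 0.114869 / √(0.308978 × 0.277023) = 0.114869 / 0.2925645 = 0.3926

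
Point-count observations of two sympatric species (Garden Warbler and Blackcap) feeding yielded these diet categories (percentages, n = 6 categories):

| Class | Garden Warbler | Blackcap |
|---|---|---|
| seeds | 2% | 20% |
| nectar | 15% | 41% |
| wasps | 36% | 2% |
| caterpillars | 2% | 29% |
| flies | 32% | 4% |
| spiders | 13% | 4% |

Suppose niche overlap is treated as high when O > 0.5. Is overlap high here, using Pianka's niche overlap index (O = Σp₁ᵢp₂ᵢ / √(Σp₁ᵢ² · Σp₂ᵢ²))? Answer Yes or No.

No

Convert percentages to proportions (divide by 100).
Σ p₁ᵢp₂ᵢ = 0.0040 + 0.0615 + 0.0072 + 0.0058 + 0.0128 + 0.0052 = 0.0965
Σp_1ᵢ² = 0.02² + 0.15² + 0.36² + 0.02² + 0.32² + 0.13² = 0.0004 + 0.0225 + 0.1296 + 0.0004 + 0.1024 + 0.0169 = 0.2722
Σp_2ᵢ² = 0.20² + 0.41² + 0.02² + 0.29² + 0.04² + 0.04² = 0.0400 + 0.1681 + 0.0004 + 0.0841 + 0.0016 + 0.0016 = 0.2958
O = 0.0965 / √(0.2722 × 0.2958) = 0.0965 / 0.28375 = 0.3401
O = 0.3401 < 0.5 → No.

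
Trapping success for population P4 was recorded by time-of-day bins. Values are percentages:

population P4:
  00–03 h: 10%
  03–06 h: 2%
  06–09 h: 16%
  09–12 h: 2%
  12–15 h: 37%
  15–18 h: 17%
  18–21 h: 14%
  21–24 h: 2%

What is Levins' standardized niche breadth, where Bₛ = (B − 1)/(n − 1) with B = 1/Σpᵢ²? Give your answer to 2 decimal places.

Convert percentages to proportions (divide by 100).
Σpᵢ² = 0.10² + 0.02² + 0.16² + 0.02² + 0.37² + 0.17² + 0.14² + 0.02² = 0.0100 + 0.0004 + 0.0256 + 0.0004 + 0.1369 + 0.0289 + 0.0196 + 0.0004 = 0.2222
B = 1 / 0.2222 = 4.5005
Bₛ = (B − 1)/(n − 1) = (4.5005 − 1)/(8 − 1) = 3.5005/7 = 0.5001

0.50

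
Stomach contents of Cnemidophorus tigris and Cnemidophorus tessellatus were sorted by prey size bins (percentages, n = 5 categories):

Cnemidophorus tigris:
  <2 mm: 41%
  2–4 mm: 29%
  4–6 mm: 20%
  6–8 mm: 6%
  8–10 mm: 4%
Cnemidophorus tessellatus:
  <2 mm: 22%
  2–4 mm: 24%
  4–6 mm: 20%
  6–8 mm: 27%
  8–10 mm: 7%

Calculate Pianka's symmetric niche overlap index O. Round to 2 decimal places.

0.85

Convert percentages to proportions (divide by 100).
Σ p₁ᵢp₂ᵢ = 0.0902 + 0.0696 + 0.0400 + 0.0162 + 0.0028 = 0.2188
Σp_1ᵢ² = 0.41² + 0.29² + 0.20² + 0.06² + 0.04² = 0.1681 + 0.0841 + 0.0400 + 0.0036 + 0.0016 = 0.2974
Σp_2ᵢ² = 0.22² + 0.24² + 0.20² + 0.27² + 0.07² = 0.0484 + 0.0576 + 0.0400 + 0.0729 + 0.0049 = 0.2238
O = 0.2188 / √(0.2974 × 0.2238) = 0.2188 / 0.25799 = 0.8481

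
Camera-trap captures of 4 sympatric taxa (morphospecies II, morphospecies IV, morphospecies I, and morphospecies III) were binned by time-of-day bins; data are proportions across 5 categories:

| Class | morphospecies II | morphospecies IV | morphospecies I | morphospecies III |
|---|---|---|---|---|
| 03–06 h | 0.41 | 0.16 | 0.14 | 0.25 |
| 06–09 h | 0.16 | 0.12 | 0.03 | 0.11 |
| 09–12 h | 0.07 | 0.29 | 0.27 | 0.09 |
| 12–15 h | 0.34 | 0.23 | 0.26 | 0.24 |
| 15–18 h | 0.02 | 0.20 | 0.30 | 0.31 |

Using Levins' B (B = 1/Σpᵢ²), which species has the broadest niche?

morphospecies IV

Σp_IIᵢ² = 0.41² + 0.16² + 0.07² + 0.34² + 0.02² = 0.1681 + 0.0256 + 0.0049 + 0.1156 + 0.0004 = 0.3146
B_II = 1 / 0.3146 = 3.1786
Σp_IVᵢ² = 0.16² + 0.12² + 0.29² + 0.23² + 0.20² = 0.0256 + 0.0144 + 0.0841 + 0.0529 + 0.0400 = 0.2170
B_IV = 1 / 0.2170 = 4.6083
Σp_Iᵢ² = 0.14² + 0.03² + 0.27² + 0.26² + 0.30² = 0.0196 + 0.0009 + 0.0729 + 0.0676 + 0.0900 = 0.2510
B_I = 1 / 0.2510 = 3.9841
Σp_IIIᵢ² = 0.25² + 0.11² + 0.09² + 0.24² + 0.31² = 0.0625 + 0.0121 + 0.0081 + 0.0576 + 0.0961 = 0.2364
B_III = 1 / 0.2364 = 4.2301
Highest B → broadest niche (most generalist): morphospecies IV (B = 4.61).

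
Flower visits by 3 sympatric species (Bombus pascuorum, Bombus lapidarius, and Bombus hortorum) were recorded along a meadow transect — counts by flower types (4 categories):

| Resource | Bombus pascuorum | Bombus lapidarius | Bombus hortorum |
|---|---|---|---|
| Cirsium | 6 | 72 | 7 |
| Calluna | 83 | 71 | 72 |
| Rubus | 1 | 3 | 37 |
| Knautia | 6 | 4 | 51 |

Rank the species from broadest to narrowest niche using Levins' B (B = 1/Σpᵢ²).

Proportions for Bombus pascuorum (n=96): 6/96=0.0625, 83/96=0.8646, 1/96=0.0104, 6/96=0.0625
Proportions for Bombus lapidarius (n=150): 72/150=0.4800, 71/150=0.4733, 3/150=0.0200, 4/150=0.0267
Proportions for Bombus hortorum (n=167): 7/167=0.0419, 72/167=0.4311, 37/167=0.2216, 51/167=0.3054
Σp_pascᵢ² = 0.0625² + 0.8646² + 0.0104² + 0.0625² = 0.003906 + 0.747533 + 0.000108 + 0.003906 = 0.755453
B_pasc = 1 / 0.755453 = 1.3237
Σp_lapiᵢ² = 0.4800² + 0.4733² + 0.0200² + 0.0267² = 0.230400 + 0.224013 + 0.000400 + 0.000713 = 0.455526
B_lapi = 1 / 0.455526 = 2.1953
Σp_hortᵢ² = 0.0419² + 0.4311² + 0.2216² + 0.3054² = 0.001756 + 0.185847 + 0.049107 + 0.093269 = 0.329979
B_hort = 1 / 0.329979 = 3.0305
Ranking by B (broadest → narrowest): Bombus hortorum (3.03) > Bombus lapidarius (2.20) > Bombus pascuorum (1.32)

Bombus hortorum > Bombus lapidarius > Bombus pascuorum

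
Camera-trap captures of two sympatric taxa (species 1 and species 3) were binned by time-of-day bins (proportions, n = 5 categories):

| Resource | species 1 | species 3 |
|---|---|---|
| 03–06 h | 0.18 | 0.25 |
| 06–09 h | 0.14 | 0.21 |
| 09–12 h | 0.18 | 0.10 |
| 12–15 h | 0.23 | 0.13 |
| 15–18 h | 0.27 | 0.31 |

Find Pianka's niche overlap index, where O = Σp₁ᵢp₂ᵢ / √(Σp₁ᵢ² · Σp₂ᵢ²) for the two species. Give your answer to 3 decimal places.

0.938

Σ p₁ᵢp₂ᵢ = 0.0450 + 0.0294 + 0.0180 + 0.0299 + 0.0837 = 0.2060
Σp_1ᵢ² = 0.18² + 0.14² + 0.18² + 0.23² + 0.27² = 0.0324 + 0.0196 + 0.0324 + 0.0529 + 0.0729 = 0.2102
Σp_2ᵢ² = 0.25² + 0.21² + 0.10² + 0.13² + 0.31² = 0.0625 + 0.0441 + 0.0100 + 0.0169 + 0.0961 = 0.2296
O = 0.2060 / √(0.2102 × 0.2296) = 0.2060 / 0.219686 = 0.93770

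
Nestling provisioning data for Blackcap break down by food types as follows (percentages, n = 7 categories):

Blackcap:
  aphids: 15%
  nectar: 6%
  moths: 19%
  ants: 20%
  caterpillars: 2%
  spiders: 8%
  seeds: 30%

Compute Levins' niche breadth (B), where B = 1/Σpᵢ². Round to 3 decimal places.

5.025

Convert percentages to proportions (divide by 100).
Σpᵢ² = 0.15² + 0.06² + 0.19² + 0.20² + 0.02² + 0.08² + 0.30² = 0.0225 + 0.0036 + 0.0361 + 0.0400 + 0.0004 + 0.0064 + 0.0900 = 0.1990
B = 1 / 0.1990 = 5.02513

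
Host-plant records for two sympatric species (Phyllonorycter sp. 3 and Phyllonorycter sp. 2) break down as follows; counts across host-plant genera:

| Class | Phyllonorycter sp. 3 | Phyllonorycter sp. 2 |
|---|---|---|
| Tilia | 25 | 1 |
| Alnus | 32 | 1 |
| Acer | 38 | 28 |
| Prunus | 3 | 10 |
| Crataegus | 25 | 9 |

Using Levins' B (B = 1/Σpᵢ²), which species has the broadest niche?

Proportions for Phyllonorycter sp. 3 (n=123): 25/123=0.2033, 32/123=0.2602, 38/123=0.3089, 3/123=0.0244, 25/123=0.2033
Proportions for Phyllonorycter sp. 2 (n=49): 1/49=0.0204, 1/49=0.0204, 28/49=0.5714, 10/49=0.2041, 9/49=0.1837
Σp_3ᵢ² = 0.2033² + 0.2602² + 0.3089² + 0.0244² + 0.2033² = 0.041331 + 0.067704 + 0.095419 + 0.000595 + 0.041331 = 0.246380
B_3 = 1 / 0.246380 = 4.0588
Σp_2ᵢ² = 0.0204² + 0.0204² + 0.5714² + 0.2041² + 0.1837² = 0.000416 + 0.000416 + 0.326498 + 0.041657 + 0.033746 = 0.402733
B_2 = 1 / 0.402733 = 2.4830
Highest B → broadest niche (most generalist): Phyllonorycter sp. 3 (B = 4.06).

Phyllonorycter sp. 3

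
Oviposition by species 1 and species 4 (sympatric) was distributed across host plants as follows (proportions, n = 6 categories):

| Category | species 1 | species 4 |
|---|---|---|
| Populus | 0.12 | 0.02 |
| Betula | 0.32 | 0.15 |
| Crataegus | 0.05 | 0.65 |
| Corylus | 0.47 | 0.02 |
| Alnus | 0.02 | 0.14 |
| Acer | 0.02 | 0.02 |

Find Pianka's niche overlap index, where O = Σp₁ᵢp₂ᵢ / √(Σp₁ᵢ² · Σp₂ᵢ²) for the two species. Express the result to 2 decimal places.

Σ p₁ᵢp₂ᵢ = 0.0024 + 0.0480 + 0.0325 + 0.0094 + 0.0028 + 0.0004 = 0.0955
Σp_1ᵢ² = 0.12² + 0.32² + 0.05² + 0.47² + 0.02² + 0.02² = 0.0144 + 0.1024 + 0.0025 + 0.2209 + 0.0004 + 0.0004 = 0.3410
Σp_2ᵢ² = 0.02² + 0.15² + 0.65² + 0.02² + 0.14² + 0.02² = 0.0004 + 0.0225 + 0.4225 + 0.0004 + 0.0196 + 0.0004 = 0.4658
O = 0.0955 / √(0.3410 × 0.4658) = 0.0955 / 0.39854 = 0.2396

0.24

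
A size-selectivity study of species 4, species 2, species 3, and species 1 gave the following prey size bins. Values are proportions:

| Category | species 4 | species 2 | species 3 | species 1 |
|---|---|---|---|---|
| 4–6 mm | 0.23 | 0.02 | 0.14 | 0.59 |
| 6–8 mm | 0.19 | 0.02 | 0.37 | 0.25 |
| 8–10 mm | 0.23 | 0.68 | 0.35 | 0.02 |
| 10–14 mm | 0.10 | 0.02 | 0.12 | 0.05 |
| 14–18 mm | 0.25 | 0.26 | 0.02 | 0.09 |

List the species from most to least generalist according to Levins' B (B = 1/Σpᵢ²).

Σp_4ᵢ² = 0.23² + 0.19² + 0.23² + 0.10² + 0.25² = 0.0529 + 0.0361 + 0.0529 + 0.0100 + 0.0625 = 0.2144
B_4 = 1 / 0.2144 = 4.6642
Σp_2ᵢ² = 0.02² + 0.02² + 0.68² + 0.02² + 0.26² = 0.0004 + 0.0004 + 0.4624 + 0.0004 + 0.0676 = 0.5312
B_2 = 1 / 0.5312 = 1.8825
Σp_3ᵢ² = 0.14² + 0.37² + 0.35² + 0.12² + 0.02² = 0.0196 + 0.1369 + 0.1225 + 0.0144 + 0.0004 = 0.2938
B_3 = 1 / 0.2938 = 3.4037
Σp_1ᵢ² = 0.59² + 0.25² + 0.02² + 0.05² + 0.09² = 0.3481 + 0.0625 + 0.0004 + 0.0025 + 0.0081 = 0.4216
B_1 = 1 / 0.4216 = 2.3719
Ranking by B (broadest → narrowest): species 4 (4.66) > species 3 (3.40) > species 1 (2.37) > species 2 (1.88)

species 4 > species 3 > species 1 > species 2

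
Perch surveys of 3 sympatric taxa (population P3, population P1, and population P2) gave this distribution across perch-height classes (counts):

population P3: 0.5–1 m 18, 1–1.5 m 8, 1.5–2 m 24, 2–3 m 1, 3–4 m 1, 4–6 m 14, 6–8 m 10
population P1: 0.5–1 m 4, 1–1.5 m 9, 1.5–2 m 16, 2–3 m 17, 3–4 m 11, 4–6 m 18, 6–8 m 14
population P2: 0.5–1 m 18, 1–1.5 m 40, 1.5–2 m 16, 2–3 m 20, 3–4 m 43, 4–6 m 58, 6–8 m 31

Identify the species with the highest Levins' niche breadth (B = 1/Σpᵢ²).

population P1

Proportions for population P3 (n=76): 18/76=0.2368, 8/76=0.1053, 24/76=0.3158, 1/76=0.0132, 1/76=0.0132, 14/76=0.1842, 10/76=0.1316
Proportions for population P1 (n=89): 4/89=0.0449, 9/89=0.1011, 16/89=0.1798, 17/89=0.1910, 11/89=0.1236, 18/89=0.2022, 14/89=0.1573
Proportions for population P2 (n=226): 18/226=0.0796, 40/226=0.1770, 16/226=0.0708, 20/226=0.0885, 43/226=0.1903, 58/226=0.2566, 31/226=0.1372
Σp_P3ᵢ² = 0.2368² + 0.1053² + 0.3158² + 0.0132² + 0.0132² + 0.1842² + 0.1316² = 0.056074 + 0.011088 + 0.099730 + 0.000174 + 0.000174 + 0.033930 + 0.017319 = 0.218489
B_P3 = 1 / 0.218489 = 4.5769
Σp_P1ᵢ² = 0.0449² + 0.1011² + 0.1798² + 0.1910² + 0.1236² + 0.2022² + 0.1573² = 0.002016 + 0.010221 + 0.032328 + 0.036481 + 0.015277 + 0.040885 + 0.024743 = 0.161951
B_P1 = 1 / 0.161951 = 6.1747
Σp_P2ᵢ² = 0.0796² + 0.1770² + 0.0708² + 0.0885² + 0.1903² + 0.2566² + 0.1372² = 0.006336 + 0.031329 + 0.005013 + 0.007832 + 0.036214 + 0.065844 + 0.018824 = 0.171392
B_P2 = 1 / 0.171392 = 5.8346
Highest B → broadest niche (most generalist): population P1 (B = 6.17).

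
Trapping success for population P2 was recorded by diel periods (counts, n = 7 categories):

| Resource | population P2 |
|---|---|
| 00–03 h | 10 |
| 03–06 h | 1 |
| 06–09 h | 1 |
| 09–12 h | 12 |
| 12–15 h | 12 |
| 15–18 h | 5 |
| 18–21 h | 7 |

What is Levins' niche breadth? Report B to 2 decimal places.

Proportions for population P2 (n=48): 10/48=0.2083, 1/48=0.0208, 1/48=0.0208, 12/48=0.2500, 12/48=0.2500, 5/48=0.1042, 7/48=0.1458
Σpᵢ² = 0.2083² + 0.0208² + 0.0208² + 0.2500² + 0.2500² + 0.1042² + 0.1458² = 0.043389 + 0.000433 + 0.000433 + 0.062500 + 0.062500 + 0.010858 + 0.021258 = 0.201371
B = 1 / 0.201371 = 4.9660

4.97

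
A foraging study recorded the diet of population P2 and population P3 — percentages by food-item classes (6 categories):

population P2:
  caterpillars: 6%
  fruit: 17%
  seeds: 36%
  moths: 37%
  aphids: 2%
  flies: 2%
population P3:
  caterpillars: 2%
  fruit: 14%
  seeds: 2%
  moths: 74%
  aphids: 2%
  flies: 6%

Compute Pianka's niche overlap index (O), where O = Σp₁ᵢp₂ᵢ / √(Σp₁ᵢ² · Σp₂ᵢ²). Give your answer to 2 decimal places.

0.74

Convert percentages to proportions (divide by 100).
Σ p₁ᵢp₂ᵢ = 0.0012 + 0.0238 + 0.0072 + 0.2738 + 0.0004 + 0.0012 = 0.3076
Σp_1ᵢ² = 0.06² + 0.17² + 0.36² + 0.37² + 0.02² + 0.02² = 0.0036 + 0.0289 + 0.1296 + 0.1369 + 0.0004 + 0.0004 = 0.2998
Σp_2ᵢ² = 0.02² + 0.14² + 0.02² + 0.74² + 0.02² + 0.06² = 0.0004 + 0.0196 + 0.0004 + 0.5476 + 0.0004 + 0.0036 = 0.5720
O = 0.3076 / √(0.2998 × 0.5720) = 0.3076 / 0.41411 = 0.7428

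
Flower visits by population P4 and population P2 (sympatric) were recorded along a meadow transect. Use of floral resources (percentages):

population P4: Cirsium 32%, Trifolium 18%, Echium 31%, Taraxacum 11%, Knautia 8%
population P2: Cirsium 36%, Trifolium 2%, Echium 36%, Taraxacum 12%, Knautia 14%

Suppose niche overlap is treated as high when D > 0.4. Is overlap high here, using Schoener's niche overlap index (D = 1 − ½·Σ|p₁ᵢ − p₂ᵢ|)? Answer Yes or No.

Yes

Convert percentages to proportions (divide by 100).
Σ|p₁ᵢ − p₂ᵢ| = 0.04 + 0.16 + 0.05 + 0.01 + 0.06 = 0.32
D = 1 − ½ × 0.32 = 1 − 0.160 = 0.8400
D = 0.8400 > 0.4 → Yes.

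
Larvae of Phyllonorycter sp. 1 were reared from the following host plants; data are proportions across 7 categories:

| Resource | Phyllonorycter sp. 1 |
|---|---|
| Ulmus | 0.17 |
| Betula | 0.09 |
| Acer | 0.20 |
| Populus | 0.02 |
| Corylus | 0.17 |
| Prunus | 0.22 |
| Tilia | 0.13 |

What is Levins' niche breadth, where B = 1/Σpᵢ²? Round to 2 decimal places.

Σpᵢ² = 0.17² + 0.09² + 0.20² + 0.02² + 0.17² + 0.22² + 0.13² = 0.0289 + 0.0081 + 0.0400 + 0.0004 + 0.0289 + 0.0484 + 0.0169 = 0.1716
B = 1 / 0.1716 = 5.8275

5.83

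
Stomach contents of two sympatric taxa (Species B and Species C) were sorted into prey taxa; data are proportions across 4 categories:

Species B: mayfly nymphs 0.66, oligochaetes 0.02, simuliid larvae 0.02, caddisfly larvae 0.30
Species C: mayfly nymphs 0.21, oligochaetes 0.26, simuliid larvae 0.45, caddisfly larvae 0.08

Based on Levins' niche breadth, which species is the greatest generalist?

Species C

Σp_Bᵢ² = 0.66² + 0.02² + 0.02² + 0.30² = 0.4356 + 0.0004 + 0.0004 + 0.0900 = 0.5264
B_B = 1 / 0.5264 = 1.8997
Σp_Cᵢ² = 0.21² + 0.26² + 0.45² + 0.08² = 0.0441 + 0.0676 + 0.2025 + 0.0064 = 0.3206
B_C = 1 / 0.3206 = 3.1192
Highest B → broadest niche (most generalist): Species C (B = 3.12).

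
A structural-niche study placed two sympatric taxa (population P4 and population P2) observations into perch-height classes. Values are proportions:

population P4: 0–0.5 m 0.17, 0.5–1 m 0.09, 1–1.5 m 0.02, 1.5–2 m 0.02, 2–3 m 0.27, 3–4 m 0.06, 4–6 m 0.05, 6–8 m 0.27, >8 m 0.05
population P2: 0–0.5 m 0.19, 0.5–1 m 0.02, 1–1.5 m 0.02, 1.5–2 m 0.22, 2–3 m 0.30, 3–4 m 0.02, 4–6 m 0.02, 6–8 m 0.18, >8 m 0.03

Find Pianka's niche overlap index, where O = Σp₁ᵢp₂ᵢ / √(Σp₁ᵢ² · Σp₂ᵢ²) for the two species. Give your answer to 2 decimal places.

0.86

Σ p₁ᵢp₂ᵢ = 0.0323 + 0.0018 + 0.0004 + 0.0044 + 0.0810 + 0.0012 + 0.0010 + 0.0486 + 0.0015 = 0.1722
Σp_1ᵢ² = 0.17² + 0.09² + 0.02² + 0.02² + 0.27² + 0.06² + 0.05² + 0.27² + 0.05² = 0.0289 + 0.0081 + 0.0004 + 0.0004 + 0.0729 + 0.0036 + 0.0025 + 0.0729 + 0.0025 = 0.1922
Σp_2ᵢ² = 0.19² + 0.02² + 0.02² + 0.22² + 0.30² + 0.02² + 0.02² + 0.18² + 0.03² = 0.0361 + 0.0004 + 0.0004 + 0.0484 + 0.0900 + 0.0004 + 0.0004 + 0.0324 + 0.0009 = 0.2094
O = 0.1722 / √(0.1922 × 0.2094) = 0.1722 / 0.20062 = 0.8583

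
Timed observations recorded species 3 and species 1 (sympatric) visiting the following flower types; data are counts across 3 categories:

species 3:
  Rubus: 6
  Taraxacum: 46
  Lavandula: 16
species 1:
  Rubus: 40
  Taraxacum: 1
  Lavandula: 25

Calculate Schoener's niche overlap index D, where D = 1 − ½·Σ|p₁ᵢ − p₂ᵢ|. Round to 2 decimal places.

0.34

Proportions for species 3 (n=68): 6/68=0.0882, 46/68=0.6765, 16/68=0.2353
Proportions for species 1 (n=66): 40/66=0.6061, 1/66=0.0152, 25/66=0.3788
Σ|p₁ᵢ − p₂ᵢ| = 0.5179 + 0.6613 + 0.1435 = 1.3227
D = 1 − ½ × 1.3227 = 1 − 0.66135 = 0.33865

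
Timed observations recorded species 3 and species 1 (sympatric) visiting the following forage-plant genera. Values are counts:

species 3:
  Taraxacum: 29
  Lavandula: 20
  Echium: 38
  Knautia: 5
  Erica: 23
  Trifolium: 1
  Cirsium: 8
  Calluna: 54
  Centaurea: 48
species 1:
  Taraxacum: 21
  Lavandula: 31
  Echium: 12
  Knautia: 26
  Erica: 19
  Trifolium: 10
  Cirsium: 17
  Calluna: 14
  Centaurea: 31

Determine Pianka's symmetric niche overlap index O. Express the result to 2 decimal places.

0.78

Proportions for species 3 (n=226): 29/226=0.1283, 20/226=0.0885, 38/226=0.1681, 5/226=0.0221, 23/226=0.1018, 1/226=0.0044, 8/226=0.0354, 54/226=0.2389, 48/226=0.2124
Proportions for species 1 (n=181): 21/181=0.1160, 31/181=0.1713, 12/181=0.0663, 26/181=0.1436, 19/181=0.1050, 10/181=0.0552, 17/181=0.0939, 14/181=0.0773, 31/181=0.1713
Σ p₁ᵢp₂ᵢ = 0.014883 + 0.015160 + 0.011145 + 0.003174 + 0.010689 + 0.000243 + 0.003324 + 0.018467 + 0.036384 = 0.113469
Σp_1ᵢ² = 0.1283² + 0.0885² + 0.1681² + 0.0221² + 0.1018² + 0.0044² + 0.0354² + 0.2389² + 0.2124² = 0.016461 + 0.007832 + 0.028258 + 0.000488 + 0.010363 + 0.000019 + 0.001253 + 0.057073 + 0.045114 = 0.166861
Σp_2ᵢ² = 0.1160² + 0.1713² + 0.0663² + 0.1436² + 0.1050² + 0.0552² + 0.0939² + 0.0773² + 0.1713² = 0.013456 + 0.029344 + 0.004396 + 0.020621 + 0.011025 + 0.003047 + 0.008817 + 0.005975 + 0.029344 = 0.126025
O = 0.113469 / √(0.166861 × 0.126025) = 0.113469 / 0.1450126 = 0.7825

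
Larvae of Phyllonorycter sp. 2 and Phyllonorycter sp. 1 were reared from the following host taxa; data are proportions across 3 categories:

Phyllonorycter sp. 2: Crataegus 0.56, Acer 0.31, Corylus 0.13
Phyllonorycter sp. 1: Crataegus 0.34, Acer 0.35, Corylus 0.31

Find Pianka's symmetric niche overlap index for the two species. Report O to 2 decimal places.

0.90

Σ p₁ᵢp₂ᵢ = 0.1904 + 0.1085 + 0.0403 = 0.3392
Σp_1ᵢ² = 0.56² + 0.31² + 0.13² = 0.3136 + 0.0961 + 0.0169 = 0.4266
Σp_2ᵢ² = 0.34² + 0.35² + 0.31² = 0.1156 + 0.1225 + 0.0961 = 0.3342
O = 0.3392 / √(0.4266 × 0.3342) = 0.3392 / 0.37758 = 0.8984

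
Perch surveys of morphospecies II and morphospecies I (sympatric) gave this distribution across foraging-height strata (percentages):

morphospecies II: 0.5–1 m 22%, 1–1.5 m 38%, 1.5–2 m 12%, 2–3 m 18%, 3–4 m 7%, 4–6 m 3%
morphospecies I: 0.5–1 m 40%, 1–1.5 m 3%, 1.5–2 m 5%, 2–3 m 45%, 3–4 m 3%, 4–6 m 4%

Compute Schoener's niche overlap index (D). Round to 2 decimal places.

Convert percentages to proportions (divide by 100).
Σ|p₁ᵢ − p₂ᵢ| = 0.18 + 0.35 + 0.07 + 0.27 + 0.04 + 0.01 = 0.92
D = 1 − ½ × 0.92 = 1 − 0.460 = 0.5400

0.54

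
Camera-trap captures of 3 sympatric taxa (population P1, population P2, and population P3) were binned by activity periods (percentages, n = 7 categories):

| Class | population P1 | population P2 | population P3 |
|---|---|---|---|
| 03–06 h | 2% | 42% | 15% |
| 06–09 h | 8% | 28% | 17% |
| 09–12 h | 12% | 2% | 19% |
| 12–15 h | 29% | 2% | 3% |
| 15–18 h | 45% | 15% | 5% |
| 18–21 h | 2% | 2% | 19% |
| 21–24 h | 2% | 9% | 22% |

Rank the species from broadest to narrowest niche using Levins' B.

population P3 > population P2 > population P1

Convert percentages to proportions (divide by 100).
Σp_P1ᵢ² = 0.02² + 0.08² + 0.12² + 0.29² + 0.45² + 0.02² + 0.02² = 0.0004 + 0.0064 + 0.0144 + 0.0841 + 0.2025 + 0.0004 + 0.0004 = 0.3086
B_P1 = 1 / 0.3086 = 3.2404
Σp_P2ᵢ² = 0.42² + 0.28² + 0.02² + 0.02² + 0.15² + 0.02² + 0.09² = 0.1764 + 0.0784 + 0.0004 + 0.0004 + 0.0225 + 0.0004 + 0.0081 = 0.2866
B_P2 = 1 / 0.2866 = 3.4892
Σp_P3ᵢ² = 0.15² + 0.17² + 0.19² + 0.03² + 0.05² + 0.19² + 0.22² = 0.0225 + 0.0289 + 0.0361 + 0.0009 + 0.0025 + 0.0361 + 0.0484 = 0.1754
B_P3 = 1 / 0.1754 = 5.7013
Ranking by B (broadest → narrowest): population P3 (5.70) > population P2 (3.49) > population P1 (3.24)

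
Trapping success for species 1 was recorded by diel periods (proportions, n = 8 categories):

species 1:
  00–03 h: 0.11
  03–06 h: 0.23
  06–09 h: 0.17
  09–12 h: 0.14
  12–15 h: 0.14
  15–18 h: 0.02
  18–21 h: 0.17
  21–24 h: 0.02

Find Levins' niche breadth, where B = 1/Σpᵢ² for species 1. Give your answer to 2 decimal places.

Σpᵢ² = 0.11² + 0.23² + 0.17² + 0.14² + 0.14² + 0.02² + 0.17² + 0.02² = 0.0121 + 0.0529 + 0.0289 + 0.0196 + 0.0196 + 0.0004 + 0.0289 + 0.0004 = 0.1628
B = 1 / 0.1628 = 6.1425

6.14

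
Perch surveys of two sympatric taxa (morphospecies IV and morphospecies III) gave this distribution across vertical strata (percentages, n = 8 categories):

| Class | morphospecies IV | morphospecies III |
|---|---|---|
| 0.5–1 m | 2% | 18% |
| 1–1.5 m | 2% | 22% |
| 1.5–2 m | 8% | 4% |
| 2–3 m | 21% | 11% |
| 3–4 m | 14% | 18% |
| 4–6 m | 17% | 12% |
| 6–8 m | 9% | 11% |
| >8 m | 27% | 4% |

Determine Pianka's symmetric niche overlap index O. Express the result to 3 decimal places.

Convert percentages to proportions (divide by 100).
Σ p₁ᵢp₂ᵢ = 0.0036 + 0.0044 + 0.0032 + 0.0231 + 0.0252 + 0.0204 + 0.0099 + 0.0108 = 0.1006
Σp_1ᵢ² = 0.02² + 0.02² + 0.08² + 0.21² + 0.14² + 0.17² + 0.09² + 0.27² = 0.0004 + 0.0004 + 0.0064 + 0.0441 + 0.0196 + 0.0289 + 0.0081 + 0.0729 = 0.1808
Σp_2ᵢ² = 0.18² + 0.22² + 0.04² + 0.11² + 0.18² + 0.12² + 0.11² + 0.04² = 0.0324 + 0.0484 + 0.0016 + 0.0121 + 0.0324 + 0.0144 + 0.0121 + 0.0016 = 0.1550
O = 0.1006 / √(0.1808 × 0.1550) = 0.1006 / 0.167404 = 0.60094

0.601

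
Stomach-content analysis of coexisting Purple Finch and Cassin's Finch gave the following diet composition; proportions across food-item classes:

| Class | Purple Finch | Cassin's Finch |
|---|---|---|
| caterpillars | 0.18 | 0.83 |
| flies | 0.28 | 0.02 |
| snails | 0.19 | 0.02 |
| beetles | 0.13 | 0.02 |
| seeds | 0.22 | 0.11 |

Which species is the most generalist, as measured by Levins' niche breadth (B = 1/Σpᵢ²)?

Σp_Purpᵢ² = 0.18² + 0.28² + 0.19² + 0.13² + 0.22² = 0.0324 + 0.0784 + 0.0361 + 0.0169 + 0.0484 = 0.2122
B_Purp = 1 / 0.2122 = 4.7125
Σp_Cassᵢ² = 0.83² + 0.02² + 0.02² + 0.02² + 0.11² = 0.6889 + 0.0004 + 0.0004 + 0.0004 + 0.0121 = 0.7022
B_Cass = 1 / 0.7022 = 1.4241
Highest B → broadest niche (most generalist): Purple Finch (B = 4.71).

Purple Finch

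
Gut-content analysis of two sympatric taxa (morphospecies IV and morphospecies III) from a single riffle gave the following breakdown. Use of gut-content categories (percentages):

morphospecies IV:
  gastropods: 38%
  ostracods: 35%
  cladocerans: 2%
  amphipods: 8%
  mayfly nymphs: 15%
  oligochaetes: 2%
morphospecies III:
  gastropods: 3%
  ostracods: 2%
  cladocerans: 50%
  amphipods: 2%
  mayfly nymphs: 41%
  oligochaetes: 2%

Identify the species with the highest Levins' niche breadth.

morphospecies IV

Convert percentages to proportions (divide by 100).
Σp_IVᵢ² = 0.38² + 0.35² + 0.02² + 0.08² + 0.15² + 0.02² = 0.1444 + 0.1225 + 0.0004 + 0.0064 + 0.0225 + 0.0004 = 0.2966
B_IV = 1 / 0.2966 = 3.3715
Σp_IIIᵢ² = 0.03² + 0.02² + 0.50² + 0.02² + 0.41² + 0.02² = 0.0009 + 0.0004 + 0.2500 + 0.0004 + 0.1681 + 0.0004 = 0.4202
B_III = 1 / 0.4202 = 2.3798
Highest B → broadest niche (most generalist): morphospecies IV (B = 3.37).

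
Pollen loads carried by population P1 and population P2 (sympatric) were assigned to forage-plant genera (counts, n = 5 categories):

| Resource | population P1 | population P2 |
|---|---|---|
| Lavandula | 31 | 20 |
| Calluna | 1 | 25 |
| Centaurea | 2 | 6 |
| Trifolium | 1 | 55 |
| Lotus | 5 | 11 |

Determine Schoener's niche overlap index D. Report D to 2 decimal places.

Proportions for population P1 (n=40): 31/40=0.7750, 1/40=0.0250, 2/40=0.0500, 1/40=0.0250, 5/40=0.1250
Proportions for population P2 (n=117): 20/117=0.1709, 25/117=0.2137, 6/117=0.0513, 55/117=0.4701, 11/117=0.0940
Σ|p₁ᵢ − p₂ᵢ| = 0.6041 + 0.1887 + 0.0013 + 0.4451 + 0.0310 = 1.2702
D = 1 − ½ × 1.2702 = 1 − 0.63510 = 0.36490

0.36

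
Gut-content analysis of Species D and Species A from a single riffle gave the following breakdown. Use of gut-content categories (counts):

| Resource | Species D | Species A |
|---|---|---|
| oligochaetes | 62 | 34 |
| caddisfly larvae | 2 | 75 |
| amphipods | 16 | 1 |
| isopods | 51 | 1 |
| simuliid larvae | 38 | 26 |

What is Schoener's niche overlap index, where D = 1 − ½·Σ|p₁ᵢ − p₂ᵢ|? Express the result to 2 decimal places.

0.46

Proportions for Species D (n=169): 62/169=0.3669, 2/169=0.0118, 16/169=0.0947, 51/169=0.3018, 38/169=0.2249
Proportions for Species A (n=137): 34/137=0.2482, 75/137=0.5474, 1/137=0.0073, 1/137=0.0073, 26/137=0.1898
Σ|p₁ᵢ − p₂ᵢ| = 0.1187 + 0.5356 + 0.0874 + 0.2945 + 0.0351 = 1.0713
D = 1 − ½ × 1.0713 = 1 − 0.53565 = 0.46435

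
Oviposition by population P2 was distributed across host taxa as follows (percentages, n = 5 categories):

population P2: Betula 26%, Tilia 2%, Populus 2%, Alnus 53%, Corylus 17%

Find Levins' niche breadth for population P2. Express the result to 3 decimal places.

2.644

Convert percentages to proportions (divide by 100).
Σpᵢ² = 0.26² + 0.02² + 0.02² + 0.53² + 0.17² = 0.0676 + 0.0004 + 0.0004 + 0.2809 + 0.0289 = 0.3782
B = 1 / 0.3782 = 2.64410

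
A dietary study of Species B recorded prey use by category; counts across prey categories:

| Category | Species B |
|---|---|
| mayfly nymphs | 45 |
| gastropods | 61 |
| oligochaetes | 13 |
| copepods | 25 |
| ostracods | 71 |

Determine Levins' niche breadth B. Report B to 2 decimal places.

3.99

Proportions for Species B (n=215): 45/215=0.2093, 61/215=0.2837, 13/215=0.0605, 25/215=0.1163, 71/215=0.3302
Σpᵢ² = 0.2093² + 0.2837² + 0.0605² + 0.1163² + 0.3302² = 0.043806 + 0.080486 + 0.003660 + 0.013526 + 0.109032 = 0.250510
B = 1 / 0.250510 = 3.9919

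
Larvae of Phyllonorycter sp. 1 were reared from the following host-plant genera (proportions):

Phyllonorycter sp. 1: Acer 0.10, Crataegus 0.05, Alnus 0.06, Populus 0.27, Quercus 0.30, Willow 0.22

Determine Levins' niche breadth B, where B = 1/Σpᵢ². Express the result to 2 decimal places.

4.40

Σpᵢ² = 0.10² + 0.05² + 0.06² + 0.27² + 0.30² + 0.22² = 0.0100 + 0.0025 + 0.0036 + 0.0729 + 0.0900 + 0.0484 = 0.2274
B = 1 / 0.2274 = 4.3975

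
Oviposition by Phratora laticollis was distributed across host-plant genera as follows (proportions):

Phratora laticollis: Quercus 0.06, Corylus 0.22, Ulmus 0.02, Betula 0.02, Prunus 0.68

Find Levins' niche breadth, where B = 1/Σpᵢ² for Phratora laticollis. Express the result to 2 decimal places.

1.94

Σpᵢ² = 0.06² + 0.22² + 0.02² + 0.02² + 0.68² = 0.0036 + 0.0484 + 0.0004 + 0.0004 + 0.4624 = 0.5152
B = 1 / 0.5152 = 1.9410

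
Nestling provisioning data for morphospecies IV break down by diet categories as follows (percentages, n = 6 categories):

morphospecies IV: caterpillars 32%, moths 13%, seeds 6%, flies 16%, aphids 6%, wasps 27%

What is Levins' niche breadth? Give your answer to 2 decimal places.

4.44

Convert percentages to proportions (divide by 100).
Σpᵢ² = 0.32² + 0.13² + 0.06² + 0.16² + 0.06² + 0.27² = 0.1024 + 0.0169 + 0.0036 + 0.0256 + 0.0036 + 0.0729 = 0.2250
B = 1 / 0.2250 = 4.4444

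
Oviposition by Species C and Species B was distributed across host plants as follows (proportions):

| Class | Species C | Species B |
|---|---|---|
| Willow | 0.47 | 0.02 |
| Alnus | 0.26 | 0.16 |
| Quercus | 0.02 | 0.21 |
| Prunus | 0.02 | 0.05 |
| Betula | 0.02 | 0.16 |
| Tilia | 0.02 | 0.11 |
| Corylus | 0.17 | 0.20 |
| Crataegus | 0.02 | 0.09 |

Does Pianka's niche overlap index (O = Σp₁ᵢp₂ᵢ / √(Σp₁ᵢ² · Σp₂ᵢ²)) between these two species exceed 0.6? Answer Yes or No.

Σ p₁ᵢp₂ᵢ = 0.0094 + 0.0416 + 0.0042 + 0.0010 + 0.0032 + 0.0022 + 0.0340 + 0.0018 = 0.0974
Σp_1ᵢ² = 0.47² + 0.26² + 0.02² + 0.02² + 0.02² + 0.02² + 0.17² + 0.02² = 0.2209 + 0.0676 + 0.0004 + 0.0004 + 0.0004 + 0.0004 + 0.0289 + 0.0004 = 0.3194
Σp_2ᵢ² = 0.02² + 0.16² + 0.21² + 0.05² + 0.16² + 0.11² + 0.20² + 0.09² = 0.0004 + 0.0256 + 0.0441 + 0.0025 + 0.0256 + 0.0121 + 0.0400 + 0.0081 = 0.1584
O = 0.0974 / √(0.3194 × 0.1584) = 0.0974 / 0.22493 = 0.4330
O = 0.4330 < 0.6 → No.

No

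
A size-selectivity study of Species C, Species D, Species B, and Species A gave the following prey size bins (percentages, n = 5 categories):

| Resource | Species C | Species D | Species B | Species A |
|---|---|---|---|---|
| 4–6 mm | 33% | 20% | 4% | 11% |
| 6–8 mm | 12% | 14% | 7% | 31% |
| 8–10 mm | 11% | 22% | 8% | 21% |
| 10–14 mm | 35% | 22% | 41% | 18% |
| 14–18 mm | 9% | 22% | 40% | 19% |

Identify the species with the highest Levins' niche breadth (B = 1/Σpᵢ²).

Species D

Convert percentages to proportions (divide by 100).
Σp_Cᵢ² = 0.33² + 0.12² + 0.11² + 0.35² + 0.09² = 0.1089 + 0.0144 + 0.0121 + 0.1225 + 0.0081 = 0.2660
B_C = 1 / 0.2660 = 3.7594
Σp_Dᵢ² = 0.20² + 0.14² + 0.22² + 0.22² + 0.22² = 0.0400 + 0.0196 + 0.0484 + 0.0484 + 0.0484 = 0.2048
B_D = 1 / 0.2048 = 4.8828
Σp_Bᵢ² = 0.04² + 0.07² + 0.08² + 0.41² + 0.40² = 0.0016 + 0.0049 + 0.0064 + 0.1681 + 0.1600 = 0.3410
B_B = 1 / 0.3410 = 2.9326
Σp_Aᵢ² = 0.11² + 0.31² + 0.21² + 0.18² + 0.19² = 0.0121 + 0.0961 + 0.0441 + 0.0324 + 0.0361 = 0.2208
B_A = 1 / 0.2208 = 4.5290
Highest B → broadest niche (most generalist): Species D (B = 4.88).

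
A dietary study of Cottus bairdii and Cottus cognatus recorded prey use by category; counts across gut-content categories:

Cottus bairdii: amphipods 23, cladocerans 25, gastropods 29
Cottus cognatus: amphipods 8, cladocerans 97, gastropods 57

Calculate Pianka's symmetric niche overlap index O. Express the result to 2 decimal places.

Proportions for Cottus bairdii (n=77): 23/77=0.2987, 25/77=0.3247, 29/77=0.3766
Proportions for Cottus cognatus (n=162): 8/162=0.0494, 97/162=0.5988, 57/162=0.3519
Σ p₁ᵢp₂ᵢ = 0.014756 + 0.194430 + 0.132526 = 0.341712
Σp_1ᵢ² = 0.2987² + 0.3247² + 0.3766² = 0.089222 + 0.105430 + 0.141828 = 0.336480
Σp_2ᵢ² = 0.0494² + 0.5988² + 0.3519² = 0.002440 + 0.358561 + 0.123834 = 0.484835
O = 0.341712 / √(0.336480 × 0.484835) = 0.341712 / 0.4039026 = 0.8460

0.85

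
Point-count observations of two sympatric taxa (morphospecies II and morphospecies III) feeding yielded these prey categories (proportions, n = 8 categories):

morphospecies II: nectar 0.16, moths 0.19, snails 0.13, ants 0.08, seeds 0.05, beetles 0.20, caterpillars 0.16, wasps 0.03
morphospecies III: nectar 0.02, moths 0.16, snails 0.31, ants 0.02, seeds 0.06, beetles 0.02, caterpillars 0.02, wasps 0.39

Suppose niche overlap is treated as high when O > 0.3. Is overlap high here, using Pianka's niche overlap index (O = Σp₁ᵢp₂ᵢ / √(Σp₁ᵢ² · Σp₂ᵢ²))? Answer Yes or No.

Yes

Σ p₁ᵢp₂ᵢ = 0.0032 + 0.0304 + 0.0403 + 0.0016 + 0.0030 + 0.0040 + 0.0032 + 0.0117 = 0.0974
Σp_1ᵢ² = 0.16² + 0.19² + 0.13² + 0.08² + 0.05² + 0.20² + 0.16² + 0.03² = 0.0256 + 0.0361 + 0.0169 + 0.0064 + 0.0025 + 0.0400 + 0.0256 + 0.0009 = 0.1540
Σp_2ᵢ² = 0.02² + 0.16² + 0.31² + 0.02² + 0.06² + 0.02² + 0.02² + 0.39² = 0.0004 + 0.0256 + 0.0961 + 0.0004 + 0.0036 + 0.0004 + 0.0004 + 0.1521 = 0.2790
O = 0.0974 / √(0.1540 × 0.2790) = 0.0974 / 0.20728 = 0.4699
O = 0.4699 > 0.3 → Yes.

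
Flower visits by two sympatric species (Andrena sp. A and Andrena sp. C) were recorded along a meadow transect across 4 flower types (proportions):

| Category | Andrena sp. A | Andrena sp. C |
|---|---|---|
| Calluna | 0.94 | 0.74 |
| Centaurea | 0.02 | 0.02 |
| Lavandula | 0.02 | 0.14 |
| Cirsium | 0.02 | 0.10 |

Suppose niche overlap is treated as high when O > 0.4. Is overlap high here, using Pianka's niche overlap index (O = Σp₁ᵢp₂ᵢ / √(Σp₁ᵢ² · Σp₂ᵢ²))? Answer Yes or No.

Yes

Σ p₁ᵢp₂ᵢ = 0.6956 + 0.0004 + 0.0028 + 0.0020 = 0.7008
Σp_1ᵢ² = 0.94² + 0.02² + 0.02² + 0.02² = 0.8836 + 0.0004 + 0.0004 + 0.0004 = 0.8848
Σp_2ᵢ² = 0.74² + 0.02² + 0.14² + 0.10² = 0.5476 + 0.0004 + 0.0196 + 0.0100 = 0.5776
O = 0.7008 / √(0.8848 × 0.5776) = 0.7008 / 0.71488 = 0.9803
O = 0.9803 > 0.4 → Yes.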